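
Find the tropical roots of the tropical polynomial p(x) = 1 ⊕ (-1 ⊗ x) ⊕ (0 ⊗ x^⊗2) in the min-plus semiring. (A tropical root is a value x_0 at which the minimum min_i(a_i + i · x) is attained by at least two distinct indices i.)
Roots: {-1, 2}

Each tropical root is a break point of the lower envelope of the lines y = a_i + i · x (there are 3 lines, with slopes 0, 1, ..., 2). Only the lines that attain the minimum somewhere contribute to roots; other lines are dominated. Here the surviving (envelope) indices are i = 2, i = 1, i = 0.
Intersections between consecutive envelope lines give the roots: for adjacent envelope indices i < j the intersection is x = (a_i − a_j) / (j − i). Reading off the sorted break points: {-1, 2}.
Verification: at each break x_0, at least two indices attain the minimum of min_i(a_i + i · x_0).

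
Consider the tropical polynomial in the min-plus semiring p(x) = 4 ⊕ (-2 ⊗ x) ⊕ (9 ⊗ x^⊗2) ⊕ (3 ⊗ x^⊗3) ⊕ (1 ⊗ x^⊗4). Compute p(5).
p(5) = 3

A tropical monomial a ⊗ x^⊗i evaluates to a + i · x. Evaluating each term at x = 5:
  Term 0 contributes 4 + 0 · 5 = 4
  Term 1 contributes -2 + 1 · 5 = 3
  Term 2 contributes 9 + 2 · 5 = 19
  Term 3 contributes 3 + 3 · 5 = 18
  Term 4 contributes 1 + 4 · 5 = 21
p(5) = ⊕ of these = min[4, 3, 19, 18, 21] = 3.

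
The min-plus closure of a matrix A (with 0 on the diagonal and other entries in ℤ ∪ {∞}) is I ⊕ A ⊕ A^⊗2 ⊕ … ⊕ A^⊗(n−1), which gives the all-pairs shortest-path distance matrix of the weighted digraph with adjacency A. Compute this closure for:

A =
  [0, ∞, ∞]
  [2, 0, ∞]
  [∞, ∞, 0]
Closure =
  [0, ∞, ∞]
  [2, 0, ∞]
  [∞, ∞, 0]

This is the Floyd-Warshall all-pairs shortest-path computation. For each intermediate vertex k = 0, 1, …, 2, update dist[i][j] ← min(dist[i][j], dist[i][k] + dist[k][j]). The final matrix gives, for each (i, j), the minimum total weight of any directed path from i to j (possibly empty when i = j).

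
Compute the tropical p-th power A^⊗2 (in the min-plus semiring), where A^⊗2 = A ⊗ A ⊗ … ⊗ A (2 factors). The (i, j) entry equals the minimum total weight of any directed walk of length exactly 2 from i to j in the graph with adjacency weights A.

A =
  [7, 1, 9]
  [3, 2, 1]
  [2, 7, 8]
A^⊗2 =
  [4, 3, 2]
  [3, 4, 3]
  [9, 3, 8]

Each entry (A^⊗2)_ij equals the minimum over all length-2 walks i = v_0 → v_1 → … → v_2 = j of Σ_t A[v_t][v_{t+1}]. For example, for (i, j) = (0, 2) we minimise over 3 possible intermediate vertex sequences; the minimum is 2, attained along the walk 0 → 1 → 2.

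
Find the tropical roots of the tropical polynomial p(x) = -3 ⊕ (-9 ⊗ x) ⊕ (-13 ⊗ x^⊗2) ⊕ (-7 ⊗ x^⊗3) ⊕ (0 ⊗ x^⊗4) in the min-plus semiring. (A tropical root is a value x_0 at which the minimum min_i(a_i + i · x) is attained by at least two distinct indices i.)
Roots: {-7, -6, 4, 6}

Each tropical root is a break point of the lower envelope of the lines y = a_i + i · x (there are 5 lines, with slopes 0, 1, ..., 4). Only the lines that attain the minimum somewhere contribute to roots; other lines are dominated. Here the surviving (envelope) indices are i = 4, i = 3, i = 2, i = 1, i = 0.
Intersections between consecutive envelope lines give the roots: for adjacent envelope indices i < j the intersection is x = (a_i − a_j) / (j − i). Reading off the sorted break points: {-7, -6, 4, 6}.
Verification: at each break x_0, at least two indices attain the minimum of min_i(a_i + i · x_0).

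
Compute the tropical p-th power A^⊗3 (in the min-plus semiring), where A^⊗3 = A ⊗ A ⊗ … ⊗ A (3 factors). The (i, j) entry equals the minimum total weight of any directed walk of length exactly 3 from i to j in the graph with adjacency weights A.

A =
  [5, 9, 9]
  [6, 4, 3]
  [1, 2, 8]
A^⊗3 =
  [13, 14, 14]
  [8, 9, 8]
  [6, 7, 9]

Each entry (A^⊗3)_ij equals the minimum over all length-3 walks i = v_0 → v_1 → … → v_3 = j of Σ_t A[v_t][v_{t+1}]. For example, for (i, j) = (0, 2) we minimise over 9 possible intermediate vertex sequences; the minimum is 14, attained along the walk 0 → 2 → 1 → 2.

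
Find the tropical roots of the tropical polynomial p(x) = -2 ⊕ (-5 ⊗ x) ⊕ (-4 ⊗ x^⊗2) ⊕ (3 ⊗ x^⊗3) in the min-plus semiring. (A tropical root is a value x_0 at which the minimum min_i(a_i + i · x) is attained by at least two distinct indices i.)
Roots: {-7, -1, 3}

Each tropical root is a break point of the lower envelope of the lines y = a_i + i · x (there are 4 lines, with slopes 0, 1, ..., 3). Only the lines that attain the minimum somewhere contribute to roots; other lines are dominated. Here the surviving (envelope) indices are i = 3, i = 2, i = 1, i = 0.
Intersections between consecutive envelope lines give the roots: for adjacent envelope indices i < j the intersection is x = (a_i − a_j) / (j − i). Reading off the sorted break points: {-7, -1, 3}.
Verification: at each break x_0, at least two indices attain the minimum of min_i(a_i + i · x_0).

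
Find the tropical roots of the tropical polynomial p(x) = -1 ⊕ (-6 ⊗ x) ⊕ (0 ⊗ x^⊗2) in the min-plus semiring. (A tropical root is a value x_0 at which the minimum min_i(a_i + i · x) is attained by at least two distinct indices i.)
Roots: {-6, 5}

Each tropical root is a break point of the lower envelope of the lines y = a_i + i · x (there are 3 lines, with slopes 0, 1, ..., 2). Only the lines that attain the minimum somewhere contribute to roots; other lines are dominated. Here the surviving (envelope) indices are i = 2, i = 1, i = 0.
Intersections between consecutive envelope lines give the roots: for adjacent envelope indices i < j the intersection is x = (a_i − a_j) / (j − i). Reading off the sorted break points: {-6, 5}.
Verification: at each break x_0, at least two indices attain the minimum of min_i(a_i + i · x_0).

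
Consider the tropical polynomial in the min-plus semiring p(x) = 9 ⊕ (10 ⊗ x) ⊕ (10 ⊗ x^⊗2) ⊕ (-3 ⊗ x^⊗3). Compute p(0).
p(0) = -3

A tropical monomial a ⊗ x^⊗i evaluates to a + i · x. Evaluating each term at x = 0:
  Term 0 contributes 9 + 0 · 0 = 9
  Term 1 contributes 10 + 1 · 0 = 10
  Term 2 contributes 10 + 2 · 0 = 10
  Term 3 contributes -3 + 3 · 0 = -3
p(0) = ⊕ of these = min[9, 10, 10, -3] = -3.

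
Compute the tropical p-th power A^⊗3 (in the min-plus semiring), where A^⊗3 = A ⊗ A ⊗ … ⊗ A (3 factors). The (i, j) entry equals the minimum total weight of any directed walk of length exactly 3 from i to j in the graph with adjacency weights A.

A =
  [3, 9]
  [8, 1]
A^⊗3 =
  [9, 11]
  [10, 3]

Each entry (A^⊗3)_ij equals the minimum over all length-3 walks i = v_0 → v_1 → … → v_3 = j of Σ_t A[v_t][v_{t+1}]. For example, for (i, j) = (0, 1) we minimise over 4 possible intermediate vertex sequences; the minimum is 11, attained along the walk 0 → 1 → 1 → 1.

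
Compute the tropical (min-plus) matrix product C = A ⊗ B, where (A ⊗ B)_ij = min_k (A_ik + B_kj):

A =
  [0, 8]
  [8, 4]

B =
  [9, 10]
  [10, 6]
A ⊗ B =
  [9, 10]
  [14, 10]

Apply the min-plus product entry-by-entry:
  C[0][0] = min over k of (A[0][0] + B[0][0] = 0 + 9 = 9, A[0][1] + B[1][0] = 8 + 10 = 18) = 9 (attained at k = 0)
  C[0][1] = min over k of (A[0][0] + B[0][1] = 0 + 10 = 10, A[0][1] + B[1][1] = 8 + 6 = 14) = 10 (attained at k = 0)
  C[1][0] = min over k of (A[1][0] + B[0][0] = 8 + 9 = 17, A[1][1] + B[1][0] = 4 + 10 = 14) = 14 (attained at k = 1)
  C[1][1] = min over k of (A[1][0] + B[0][1] = 8 + 10 = 18, A[1][1] + B[1][1] = 4 + 6 = 10) = 10 (attained at k = 1)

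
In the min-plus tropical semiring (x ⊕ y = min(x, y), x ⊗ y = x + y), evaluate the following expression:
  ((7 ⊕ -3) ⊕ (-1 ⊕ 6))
((7 ⊕ -3) ⊕ (-1 ⊕ 6)) = -3

Expand innermost to outermost. Recall ⊕ takes the minimum of its arguments and ⊗ takes their sum. Working out the expression ((7 ⊕ -3) ⊕ (-1 ⊕ 6)) gives -3.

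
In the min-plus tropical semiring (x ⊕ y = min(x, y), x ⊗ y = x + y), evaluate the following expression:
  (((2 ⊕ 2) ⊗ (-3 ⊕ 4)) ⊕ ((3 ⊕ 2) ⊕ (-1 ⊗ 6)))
(((2 ⊕ 2) ⊗ (-3 ⊕ 4)) ⊕ ((3 ⊕ 2) ⊕ (-1 ⊗ 6))) = -1

Expand innermost to outermost. Recall ⊕ takes the minimum of its arguments and ⊗ takes their sum. Working out the expression (((2 ⊕ 2) ⊗ (-3 ⊕ 4)) ⊕ ((3 ⊕ 2) ⊕ (-1 ⊗ 6))) gives -1.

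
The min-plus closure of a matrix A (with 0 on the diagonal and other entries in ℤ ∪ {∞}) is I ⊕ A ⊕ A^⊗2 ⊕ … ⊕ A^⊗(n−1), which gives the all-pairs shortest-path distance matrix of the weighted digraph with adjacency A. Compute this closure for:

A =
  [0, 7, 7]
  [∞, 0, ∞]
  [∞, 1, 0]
Closure =
  [0, 7, 7]
  [∞, 0, ∞]
  [∞, 1, 0]

This is the Floyd-Warshall all-pairs shortest-path computation. For each intermediate vertex k = 0, 1, …, 2, update dist[i][j] ← min(dist[i][j], dist[i][k] + dist[k][j]). The final matrix gives, for each (i, j), the minimum total weight of any directed path from i to j (possibly empty when i = j).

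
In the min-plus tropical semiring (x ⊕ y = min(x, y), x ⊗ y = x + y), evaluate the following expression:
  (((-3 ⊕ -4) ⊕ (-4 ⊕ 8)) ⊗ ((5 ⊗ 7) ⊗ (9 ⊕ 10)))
(((-3 ⊕ -4) ⊕ (-4 ⊕ 8)) ⊗ ((5 ⊗ 7) ⊗ (9 ⊕ 10))) = 17

Expand innermost to outermost. Recall ⊕ takes the minimum of its arguments and ⊗ takes their sum. Working out the expression (((-3 ⊕ -4) ⊕ (-4 ⊕ 8)) ⊗ ((5 ⊗ 7) ⊗ (9 ⊕ 10))) gives 17.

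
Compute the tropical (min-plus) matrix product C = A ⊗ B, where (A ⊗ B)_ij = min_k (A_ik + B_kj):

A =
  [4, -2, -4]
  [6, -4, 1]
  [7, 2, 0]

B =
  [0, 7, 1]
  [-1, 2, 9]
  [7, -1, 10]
A ⊗ B =
  [-3, -5, 5]
  [-5, -2, 5]
  [1, -1, 8]

Apply the min-plus product entry-by-entry:
  C[0][0] = min over k of (A[0][0] + B[0][0] = 4 + 0 = 4, A[0][1] + B[1][0] = -2 + -1 = -3, A[0][2] + B[2][0] = -4 + 7 = 3) = -3 (attained at k = 1)
  C[0][1] = min over k of (A[0][0] + B[0][1] = 4 + 7 = 11, A[0][1] + B[1][1] = -2 + 2 = 0, A[0][2] + B[2][1] = -4 + -1 = -5) = -5 (attained at k = 2)
  C[0][2] = min over k of (A[0][0] + B[0][2] = 4 + 1 = 5, A[0][1] + B[1][2] = -2 + 9 = 7, A[0][2] + B[2][2] = -4 + 10 = 6) = 5 (attained at k = 0)
  C[1][0] = min over k of (A[1][0] + B[0][0] = 6 + 0 = 6, A[1][1] + B[1][0] = -4 + -1 = -5, A[1][2] + B[2][0] = 1 + 7 = 8) = -5 (attained at k = 1)
  C[1][1] = min over k of (A[1][0] + B[0][1] = 6 + 7 = 13, A[1][1] + B[1][1] = -4 + 2 = -2, A[1][2] + B[2][1] = 1 + -1 = 0) = -2 (attained at k = 1)
  C[1][2] = min over k of (A[1][0] + B[0][2] = 6 + 1 = 7, A[1][1] + B[1][2] = -4 + 9 = 5, A[1][2] + B[2][2] = 1 + 10 = 11) = 5 (attained at k = 1)
  C[2][0] = min over k of (A[2][0] + B[0][0] = 7 + 0 = 7, A[2][1] + B[1][0] = 2 + -1 = 1, A[2][2] + B[2][0] = 0 + 7 = 7) = 1 (attained at k = 1)
  C[2][1] = min over k of (A[2][0] + B[0][1] = 7 + 7 = 14, A[2][1] + B[1][1] = 2 + 2 = 4, A[2][2] + B[2][1] = 0 + -1 = -1) = -1 (attained at k = 2)
  C[2][2] = min over k of (A[2][0] + B[0][2] = 7 + 1 = 8, A[2][1] + B[1][2] = 2 + 9 = 11, A[2][2] + B[2][2] = 0 + 10 = 10) = 8 (attained at k = 0)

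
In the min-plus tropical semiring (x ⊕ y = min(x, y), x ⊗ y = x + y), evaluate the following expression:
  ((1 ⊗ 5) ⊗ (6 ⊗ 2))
((1 ⊗ 5) ⊗ (6 ⊗ 2)) = 14

Expand innermost to outermost. Recall ⊕ takes the minimum of its arguments and ⊗ takes their sum. Working out the expression ((1 ⊗ 5) ⊗ (6 ⊗ 2)) gives 14.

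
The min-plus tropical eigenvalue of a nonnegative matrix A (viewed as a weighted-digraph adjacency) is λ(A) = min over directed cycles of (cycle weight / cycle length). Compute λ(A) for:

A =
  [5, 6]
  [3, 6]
λ(A) = 9/2

Enumerate directed cycles and compute their means (weight / length). Sample:
  cycle 0 → 0: weight = 5, length = 1, mean = 5/1 ≈ 5.000
  cycle 1 → 1: weight = 6, length = 1, mean = 6/1 ≈ 6.000
  cycle 0 → 1 → 0: weight = 9, length = 2, mean = 9/2 ≈ 4.500
  cycle 1 → 0 → 1: weight = 9, length = 2, mean = 9/2 ≈ 4.500
Minimum mean = 4.500, attained e.g. along the cycle 0 → 1 → 0 with weight 9 and length 2. So λ(A) = 9/2 = 9/2.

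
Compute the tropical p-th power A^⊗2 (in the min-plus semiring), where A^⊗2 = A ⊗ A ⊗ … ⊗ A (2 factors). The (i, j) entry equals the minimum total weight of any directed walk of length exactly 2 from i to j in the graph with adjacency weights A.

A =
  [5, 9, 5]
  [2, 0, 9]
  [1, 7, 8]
A^⊗2 =
  [6, 9, 10]
  [2, 0, 7]
  [6, 7, 6]

Each entry (A^⊗2)_ij equals the minimum over all length-2 walks i = v_0 → v_1 → … → v_2 = j of Σ_t A[v_t][v_{t+1}]. For example, for (i, j) = (0, 2) we minimise over 3 possible intermediate vertex sequences; the minimum is 10, attained along the walk 0 → 0 → 2.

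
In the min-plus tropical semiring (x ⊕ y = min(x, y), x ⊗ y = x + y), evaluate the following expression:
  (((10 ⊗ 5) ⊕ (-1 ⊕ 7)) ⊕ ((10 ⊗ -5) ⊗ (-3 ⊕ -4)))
(((10 ⊗ 5) ⊕ (-1 ⊕ 7)) ⊕ ((10 ⊗ -5) ⊗ (-3 ⊕ -4))) = -1

Expand innermost to outermost. Recall ⊕ takes the minimum of its arguments and ⊗ takes their sum. Working out the expression (((10 ⊗ 5) ⊕ (-1 ⊕ 7)) ⊕ ((10 ⊗ -5) ⊗ (-3 ⊕ -4))) gives -1.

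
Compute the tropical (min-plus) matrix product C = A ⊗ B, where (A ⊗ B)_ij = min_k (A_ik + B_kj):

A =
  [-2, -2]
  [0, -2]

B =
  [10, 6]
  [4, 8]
A ⊗ B =
  [2, 4]
  [2, 6]

Apply the min-plus product entry-by-entry:
  C[0][0] = min over k of (A[0][0] + B[0][0] = -2 + 10 = 8, A[0][1] + B[1][0] = -2 + 4 = 2) = 2 (attained at k = 1)
  C[0][1] = min over k of (A[0][0] + B[0][1] = -2 + 6 = 4, A[0][1] + B[1][1] = -2 + 8 = 6) = 4 (attained at k = 0)
  C[1][0] = min over k of (A[1][0] + B[0][0] = 0 + 10 = 10, A[1][1] + B[1][0] = -2 + 4 = 2) = 2 (attained at k = 1)
  C[1][1] = min over k of (A[1][0] + B[0][1] = 0 + 6 = 6, A[1][1] + B[1][1] = -2 + 8 = 6) = 6 (attained at k = 0)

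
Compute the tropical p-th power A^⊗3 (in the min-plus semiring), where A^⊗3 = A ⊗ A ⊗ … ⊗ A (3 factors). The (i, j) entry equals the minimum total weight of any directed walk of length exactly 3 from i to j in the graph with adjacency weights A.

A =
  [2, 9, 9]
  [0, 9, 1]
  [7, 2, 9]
A^⊗3 =
  [6, 12, 12]
  [3, 11, 4]
  [4, 5, 11]

Each entry (A^⊗3)_ij equals the minimum over all length-3 walks i = v_0 → v_1 → … → v_3 = j of Σ_t A[v_t][v_{t+1}]. For example, for (i, j) = (0, 2) we minimise over 9 possible intermediate vertex sequences; the minimum is 12, attained along the walk 0 → 0 → 1 → 2.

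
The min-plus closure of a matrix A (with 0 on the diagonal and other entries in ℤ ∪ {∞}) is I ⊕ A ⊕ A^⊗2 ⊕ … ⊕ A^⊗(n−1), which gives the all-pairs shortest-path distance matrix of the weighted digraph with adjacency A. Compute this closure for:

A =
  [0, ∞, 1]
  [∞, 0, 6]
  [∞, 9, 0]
Closure =
  [0, 10, 1]
  [∞, 0, 6]
  [∞, 9, 0]

This is the Floyd-Warshall all-pairs shortest-path computation. For each intermediate vertex k = 0, 1, …, 2, update dist[i][j] ← min(dist[i][j], dist[i][k] + dist[k][j]). The final matrix gives, for each (i, j), the minimum total weight of any directed path from i to j (possibly empty when i = j).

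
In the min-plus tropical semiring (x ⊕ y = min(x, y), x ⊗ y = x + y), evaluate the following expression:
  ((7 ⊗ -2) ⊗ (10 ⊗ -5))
((7 ⊗ -2) ⊗ (10 ⊗ -5)) = 10

Expand innermost to outermost. Recall ⊕ takes the minimum of its arguments and ⊗ takes their sum. Working out the expression ((7 ⊗ -2) ⊗ (10 ⊗ -5)) gives 10.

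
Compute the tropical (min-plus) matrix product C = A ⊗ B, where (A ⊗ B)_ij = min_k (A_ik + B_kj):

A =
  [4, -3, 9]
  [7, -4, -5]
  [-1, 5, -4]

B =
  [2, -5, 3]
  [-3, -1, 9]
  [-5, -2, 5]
A ⊗ B =
  [-6, -4, 6]
  [-10, -7, 0]
  [-9, -6, 1]

Apply the min-plus product entry-by-entry:
  C[0][0] = min over k of (A[0][0] + B[0][0] = 4 + 2 = 6, A[0][1] + B[1][0] = -3 + -3 = -6, A[0][2] + B[2][0] = 9 + -5 = 4) = -6 (attained at k = 1)
  C[0][1] = min over k of (A[0][0] + B[0][1] = 4 + -5 = -1, A[0][1] + B[1][1] = -3 + -1 = -4, A[0][2] + B[2][1] = 9 + -2 = 7) = -4 (attained at k = 1)
  C[0][2] = min over k of (A[0][0] + B[0][2] = 4 + 3 = 7, A[0][1] + B[1][2] = -3 + 9 = 6, A[0][2] + B[2][2] = 9 + 5 = 14) = 6 (attained at k = 1)
  C[1][0] = min over k of (A[1][0] + B[0][0] = 7 + 2 = 9, A[1][1] + B[1][0] = -4 + -3 = -7, A[1][2] + B[2][0] = -5 + -5 = -10) = -10 (attained at k = 2)
  C[1][1] = min over k of (A[1][0] + B[0][1] = 7 + -5 = 2, A[1][1] + B[1][1] = -4 + -1 = -5, A[1][2] + B[2][1] = -5 + -2 = -7) = -7 (attained at k = 2)
  C[1][2] = min over k of (A[1][0] + B[0][2] = 7 + 3 = 10, A[1][1] + B[1][2] = -4 + 9 = 5, A[1][2] + B[2][2] = -5 + 5 = 0) = 0 (attained at k = 2)
  C[2][0] = min over k of (A[2][0] + B[0][0] = -1 + 2 = 1, A[2][1] + B[1][0] = 5 + -3 = 2, A[2][2] + B[2][0] = -4 + -5 = -9) = -9 (attained at k = 2)
  C[2][1] = min over k of (A[2][0] + B[0][1] = -1 + -5 = -6, A[2][1] + B[1][1] = 5 + -1 = 4, A[2][2] + B[2][1] = -4 + -2 = -6) = -6 (attained at k = 0)
  C[2][2] = min over k of (A[2][0] + B[0][2] = -1 + 3 = 2, A[2][1] + B[1][2] = 5 + 9 = 14, A[2][2] + B[2][2] = -4 + 5 = 1) = 1 (attained at k = 2)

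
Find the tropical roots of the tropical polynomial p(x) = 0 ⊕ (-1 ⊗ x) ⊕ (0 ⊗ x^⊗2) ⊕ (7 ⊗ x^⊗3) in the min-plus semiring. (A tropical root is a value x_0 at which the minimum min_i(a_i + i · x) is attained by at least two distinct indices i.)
Roots: {-7, -1, 1}

Each tropical root is a break point of the lower envelope of the lines y = a_i + i · x (there are 4 lines, with slopes 0, 1, ..., 3). Only the lines that attain the minimum somewhere contribute to roots; other lines are dominated. Here the surviving (envelope) indices are i = 3, i = 2, i = 1, i = 0.
Intersections between consecutive envelope lines give the roots: for adjacent envelope indices i < j the intersection is x = (a_i − a_j) / (j − i). Reading off the sorted break points: {-7, -1, 1}.
Verification: at each break x_0, at least two indices attain the minimum of min_i(a_i + i · x_0).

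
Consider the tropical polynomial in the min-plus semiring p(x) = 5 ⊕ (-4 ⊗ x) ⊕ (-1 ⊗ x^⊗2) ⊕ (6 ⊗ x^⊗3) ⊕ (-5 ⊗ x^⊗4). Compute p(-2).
p(-2) = -13

A tropical monomial a ⊗ x^⊗i evaluates to a + i · x. Evaluating each term at x = -2:
  Term 0 contributes 5 + 0 · -2 = 5
  Term 1 contributes -4 + 1 · -2 = -6
  Term 2 contributes -1 + 2 · -2 = -5
  Term 3 contributes 6 + 3 · -2 = 0
  Term 4 contributes -5 + 4 · -2 = -13
p(-2) = ⊕ of these = min[5, -6, -5, 0, -13] = -13.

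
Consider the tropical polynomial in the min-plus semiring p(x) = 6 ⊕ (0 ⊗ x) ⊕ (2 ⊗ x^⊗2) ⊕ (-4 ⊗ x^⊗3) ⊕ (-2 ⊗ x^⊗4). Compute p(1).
p(1) = -1

A tropical monomial a ⊗ x^⊗i evaluates to a + i · x. Evaluating each term at x = 1:
  Term 0 contributes 6 + 0 · 1 = 6
  Term 1 contributes 0 + 1 · 1 = 1
  Term 2 contributes 2 + 2 · 1 = 4
  Term 3 contributes -4 + 3 · 1 = -1
  Term 4 contributes -2 + 4 · 1 = 2
p(1) = ⊕ of these = min[6, 1, 4, -1, 2] = -1.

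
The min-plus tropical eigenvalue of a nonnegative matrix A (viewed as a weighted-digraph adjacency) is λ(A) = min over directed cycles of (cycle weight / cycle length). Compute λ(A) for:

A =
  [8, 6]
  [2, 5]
λ(A) = 4

Enumerate directed cycles and compute their means (weight / length). Sample:
  cycle 0 → 0: weight = 8, length = 1, mean = 8/1 ≈ 8.000
  cycle 1 → 1: weight = 5, length = 1, mean = 5/1 ≈ 5.000
  cycle 0 → 1 → 0: weight = 8, length = 2, mean = 8/2 ≈ 4.000
  cycle 1 → 0 → 1: weight = 8, length = 2, mean = 8/2 ≈ 4.000
Minimum mean = 4.000, attained e.g. along the cycle 0 → 1 → 0 with weight 8 and length 2. So λ(A) = 8/2 = 4.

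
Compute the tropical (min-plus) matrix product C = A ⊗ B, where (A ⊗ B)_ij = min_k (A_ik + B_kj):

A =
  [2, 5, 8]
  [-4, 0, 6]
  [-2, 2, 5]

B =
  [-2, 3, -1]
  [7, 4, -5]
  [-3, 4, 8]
A ⊗ B =
  [0, 5, 0]
  [-6, -1, -5]
  [-4, 1, -3]

Apply the min-plus product entry-by-entry:
  C[0][0] = min over k of (A[0][0] + B[0][0] = 2 + -2 = 0, A[0][1] + B[1][0] = 5 + 7 = 12, A[0][2] + B[2][0] = 8 + -3 = 5) = 0 (attained at k = 0)
  C[0][1] = min over k of (A[0][0] + B[0][1] = 2 + 3 = 5, A[0][1] + B[1][1] = 5 + 4 = 9, A[0][2] + B[2][1] = 8 + 4 = 12) = 5 (attained at k = 0)
  C[0][2] = min over k of (A[0][0] + B[0][2] = 2 + -1 = 1, A[0][1] + B[1][2] = 5 + -5 = 0, A[0][2] + B[2][2] = 8 + 8 = 16) = 0 (attained at k = 1)
  C[1][0] = min over k of (A[1][0] + B[0][0] = -4 + -2 = -6, A[1][1] + B[1][0] = 0 + 7 = 7, A[1][2] + B[2][0] = 6 + -3 = 3) = -6 (attained at k = 0)
  C[1][1] = min over k of (A[1][0] + B[0][1] = -4 + 3 = -1, A[1][1] + B[1][1] = 0 + 4 = 4, A[1][2] + B[2][1] = 6 + 4 = 10) = -1 (attained at k = 0)
  C[1][2] = min over k of (A[1][0] + B[0][2] = -4 + -1 = -5, A[1][1] + B[1][2] = 0 + -5 = -5, A[1][2] + B[2][2] = 6 + 8 = 14) = -5 (attained at k = 0)
  C[2][0] = min over k of (A[2][0] + B[0][0] = -2 + -2 = -4, A[2][1] + B[1][0] = 2 + 7 = 9, A[2][2] + B[2][0] = 5 + -3 = 2) = -4 (attained at k = 0)
  C[2][1] = min over k of (A[2][0] + B[0][1] = -2 + 3 = 1, A[2][1] + B[1][1] = 2 + 4 = 6, A[2][2] + B[2][1] = 5 + 4 = 9) = 1 (attained at k = 0)
  C[2][2] = min over k of (A[2][0] + B[0][2] = -2 + -1 = -3, A[2][1] + B[1][2] = 2 + -5 = -3, A[2][2] + B[2][2] = 5 + 8 = 13) = -3 (attained at k = 0)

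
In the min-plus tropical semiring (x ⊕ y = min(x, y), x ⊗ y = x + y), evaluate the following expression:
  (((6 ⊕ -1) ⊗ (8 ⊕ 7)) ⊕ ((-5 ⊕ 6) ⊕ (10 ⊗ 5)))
(((6 ⊕ -1) ⊗ (8 ⊕ 7)) ⊕ ((-5 ⊕ 6) ⊕ (10 ⊗ 5))) = -5

Expand innermost to outermost. Recall ⊕ takes the minimum of its arguments and ⊗ takes their sum. Working out the expression (((6 ⊕ -1) ⊗ (8 ⊕ 7)) ⊕ ((-5 ⊕ 6) ⊕ (10 ⊗ 5))) gives -5.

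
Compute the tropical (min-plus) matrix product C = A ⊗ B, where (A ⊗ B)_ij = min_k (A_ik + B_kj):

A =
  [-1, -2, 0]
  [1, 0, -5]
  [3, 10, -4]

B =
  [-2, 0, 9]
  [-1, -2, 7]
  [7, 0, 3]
A ⊗ B =
  [-3, -4, 3]
  [-1, -5, -2]
  [1, -4, -1]

Apply the min-plus product entry-by-entry:
  C[0][0] = min over k of (A[0][0] + B[0][0] = -1 + -2 = -3, A[0][1] + B[1][0] = -2 + -1 = -3, A[0][2] + B[2][0] = 0 + 7 = 7) = -3 (attained at k = 0)
  C[0][1] = min over k of (A[0][0] + B[0][1] = -1 + 0 = -1, A[0][1] + B[1][1] = -2 + -2 = -4, A[0][2] + B[2][1] = 0 + 0 = 0) = -4 (attained at k = 1)
  C[0][2] = min over k of (A[0][0] + B[0][2] = -1 + 9 = 8, A[0][1] + B[1][2] = -2 + 7 = 5, A[0][2] + B[2][2] = 0 + 3 = 3) = 3 (attained at k = 2)
  C[1][0] = min over k of (A[1][0] + B[0][0] = 1 + -2 = -1, A[1][1] + B[1][0] = 0 + -1 = -1, A[1][2] + B[2][0] = -5 + 7 = 2) = -1 (attained at k = 0)
  C[1][1] = min over k of (A[1][0] + B[0][1] = 1 + 0 = 1, A[1][1] + B[1][1] = 0 + -2 = -2, A[1][2] + B[2][1] = -5 + 0 = -5) = -5 (attained at k = 2)
  C[1][2] = min over k of (A[1][0] + B[0][2] = 1 + 9 = 10, A[1][1] + B[1][2] = 0 + 7 = 7, A[1][2] + B[2][2] = -5 + 3 = -2) = -2 (attained at k = 2)
  C[2][0] = min over k of (A[2][0] + B[0][0] = 3 + -2 = 1, A[2][1] + B[1][0] = 10 + -1 = 9, A[2][2] + B[2][0] = -4 + 7 = 3) = 1 (attained at k = 0)
  C[2][1] = min over k of (A[2][0] + B[0][1] = 3 + 0 = 3, A[2][1] + B[1][1] = 10 + -2 = 8, A[2][2] + B[2][1] = -4 + 0 = -4) = -4 (attained at k = 2)
  C[2][2] = min over k of (A[2][0] + B[0][2] = 3 + 9 = 12, A[2][1] + B[1][2] = 10 + 7 = 17, A[2][2] + B[2][2] = -4 + 3 = -1) = -1 (attained at k = 2)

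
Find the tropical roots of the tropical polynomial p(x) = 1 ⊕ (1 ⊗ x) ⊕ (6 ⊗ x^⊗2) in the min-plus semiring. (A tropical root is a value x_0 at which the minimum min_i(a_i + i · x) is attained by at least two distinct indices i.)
Roots: {-5, 0}

Each tropical root is a break point of the lower envelope of the lines y = a_i + i · x (there are 3 lines, with slopes 0, 1, ..., 2). Only the lines that attain the minimum somewhere contribute to roots; other lines are dominated. Here the surviving (envelope) indices are i = 2, i = 1, i = 0.
Intersections between consecutive envelope lines give the roots: for adjacent envelope indices i < j the intersection is x = (a_i − a_j) / (j − i). Reading off the sorted break points: {-5, 0}.
Verification: at each break x_0, at least two indices attain the minimum of min_i(a_i + i · x_0).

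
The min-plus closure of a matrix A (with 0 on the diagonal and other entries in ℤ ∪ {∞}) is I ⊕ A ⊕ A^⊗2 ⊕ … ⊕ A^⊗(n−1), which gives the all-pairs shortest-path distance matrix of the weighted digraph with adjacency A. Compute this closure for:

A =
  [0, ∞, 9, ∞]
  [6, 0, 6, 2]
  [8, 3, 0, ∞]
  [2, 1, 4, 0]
Closure =
  [0, 12, 9, 14]
  [4, 0, 6, 2]
  [7, 3, 0, 5]
  [2, 1, 4, 0]

This is the Floyd-Warshall all-pairs shortest-path computation. For each intermediate vertex k = 0, 1, …, 3, update dist[i][j] ← min(dist[i][j], dist[i][k] + dist[k][j]). The final matrix gives, for each (i, j), the minimum total weight of any directed path from i to j (possibly empty when i = j).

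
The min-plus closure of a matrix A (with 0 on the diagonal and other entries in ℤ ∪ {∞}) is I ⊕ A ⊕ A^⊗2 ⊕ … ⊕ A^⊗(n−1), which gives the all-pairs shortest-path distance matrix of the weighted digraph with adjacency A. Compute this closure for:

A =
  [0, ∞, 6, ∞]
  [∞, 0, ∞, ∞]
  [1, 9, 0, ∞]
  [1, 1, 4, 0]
Closure =
  [0, 15, 6, ∞]
  [∞, 0, ∞, ∞]
  [1, 9, 0, ∞]
  [1, 1, 4, 0]

This is the Floyd-Warshall all-pairs shortest-path computation. For each intermediate vertex k = 0, 1, …, 3, update dist[i][j] ← min(dist[i][j], dist[i][k] + dist[k][j]). The final matrix gives, for each (i, j), the minimum total weight of any directed path from i to j (possibly empty when i = j).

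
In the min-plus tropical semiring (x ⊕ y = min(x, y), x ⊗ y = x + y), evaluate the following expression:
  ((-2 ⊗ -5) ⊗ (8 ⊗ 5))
((-2 ⊗ -5) ⊗ (8 ⊗ 5)) = 6

Expand innermost to outermost. Recall ⊕ takes the minimum of its arguments and ⊗ takes their sum. Working out the expression ((-2 ⊗ -5) ⊗ (8 ⊗ 5)) gives 6.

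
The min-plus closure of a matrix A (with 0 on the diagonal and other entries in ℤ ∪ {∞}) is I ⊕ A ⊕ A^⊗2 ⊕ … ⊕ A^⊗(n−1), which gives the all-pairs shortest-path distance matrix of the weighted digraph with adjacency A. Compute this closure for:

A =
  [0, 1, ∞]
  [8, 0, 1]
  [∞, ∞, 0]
Closure =
  [0, 1, 2]
  [8, 0, 1]
  [∞, ∞, 0]

This is the Floyd-Warshall all-pairs shortest-path computation. For each intermediate vertex k = 0, 1, …, 2, update dist[i][j] ← min(dist[i][j], dist[i][k] + dist[k][j]). The final matrix gives, for each (i, j), the minimum total weight of any directed path from i to j (possibly empty when i = j).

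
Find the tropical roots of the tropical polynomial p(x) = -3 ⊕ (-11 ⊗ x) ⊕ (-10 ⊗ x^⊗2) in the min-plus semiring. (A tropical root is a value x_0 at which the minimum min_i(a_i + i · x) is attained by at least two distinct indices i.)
Roots: {-1, 8}

Each tropical root is a break point of the lower envelope of the lines y = a_i + i · x (there are 3 lines, with slopes 0, 1, ..., 2). Only the lines that attain the minimum somewhere contribute to roots; other lines are dominated. Here the surviving (envelope) indices are i = 2, i = 1, i = 0.
Intersections between consecutive envelope lines give the roots: for adjacent envelope indices i < j the intersection is x = (a_i − a_j) / (j − i). Reading off the sorted break points: {-1, 8}.
Verification: at each break x_0, at least two indices attain the minimum of min_i(a_i + i · x_0).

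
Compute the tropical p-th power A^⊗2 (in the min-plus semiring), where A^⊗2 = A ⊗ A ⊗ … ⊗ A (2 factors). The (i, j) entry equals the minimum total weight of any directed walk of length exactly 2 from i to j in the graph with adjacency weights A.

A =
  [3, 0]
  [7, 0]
A^⊗2 =
  [6, 0]
  [7, 0]

Each entry (A^⊗2)_ij equals the minimum over all length-2 walks i = v_0 → v_1 → … → v_2 = j of Σ_t A[v_t][v_{t+1}]. For example, for (i, j) = (0, 1) we minimise over 2 possible intermediate vertex sequences; the minimum is 0, attained along the walk 0 → 1 → 1.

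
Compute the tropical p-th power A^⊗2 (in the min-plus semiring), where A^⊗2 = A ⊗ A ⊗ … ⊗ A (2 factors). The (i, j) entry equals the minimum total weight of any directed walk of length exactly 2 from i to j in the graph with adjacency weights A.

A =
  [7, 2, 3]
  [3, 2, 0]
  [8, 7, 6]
A^⊗2 =
  [5, 4, 2]
  [5, 4, 2]
  [10, 9, 7]

Each entry (A^⊗2)_ij equals the minimum over all length-2 walks i = v_0 → v_1 → … → v_2 = j of Σ_t A[v_t][v_{t+1}]. For example, for (i, j) = (0, 2) we minimise over 3 possible intermediate vertex sequences; the minimum is 2, attained along the walk 0 → 1 → 2.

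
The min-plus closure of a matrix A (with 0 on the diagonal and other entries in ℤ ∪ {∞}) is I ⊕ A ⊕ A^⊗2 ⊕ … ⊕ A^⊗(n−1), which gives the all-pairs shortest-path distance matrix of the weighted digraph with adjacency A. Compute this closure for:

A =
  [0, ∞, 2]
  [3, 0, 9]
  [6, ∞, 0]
Closure =
  [0, ∞, 2]
  [3, 0, 5]
  [6, ∞, 0]

This is the Floyd-Warshall all-pairs shortest-path computation. For each intermediate vertex k = 0, 1, …, 2, update dist[i][j] ← min(dist[i][j], dist[i][k] + dist[k][j]). The final matrix gives, for each (i, j), the minimum total weight of any directed path from i to j (possibly empty when i = j).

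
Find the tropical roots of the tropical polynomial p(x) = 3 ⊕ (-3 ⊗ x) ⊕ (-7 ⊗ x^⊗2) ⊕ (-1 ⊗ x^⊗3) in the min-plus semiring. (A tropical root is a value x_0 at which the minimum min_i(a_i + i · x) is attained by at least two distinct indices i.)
Roots: {-6, 4, 6}

Each tropical root is a break point of the lower envelope of the lines y = a_i + i · x (there are 4 lines, with slopes 0, 1, ..., 3). Only the lines that attain the minimum somewhere contribute to roots; other lines are dominated. Here the surviving (envelope) indices are i = 3, i = 2, i = 1, i = 0.
Intersections between consecutive envelope lines give the roots: for adjacent envelope indices i < j the intersection is x = (a_i − a_j) / (j − i). Reading off the sorted break points: {-6, 4, 6}.
Verification: at each break x_0, at least two indices attain the minimum of min_i(a_i + i · x_0).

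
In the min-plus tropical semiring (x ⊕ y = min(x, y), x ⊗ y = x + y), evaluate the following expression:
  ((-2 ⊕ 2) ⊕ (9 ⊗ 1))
((-2 ⊕ 2) ⊕ (9 ⊗ 1)) = -2

Expand innermost to outermost. Recall ⊕ takes the minimum of its arguments and ⊗ takes their sum. Working out the expression ((-2 ⊕ 2) ⊕ (9 ⊗ 1)) gives -2.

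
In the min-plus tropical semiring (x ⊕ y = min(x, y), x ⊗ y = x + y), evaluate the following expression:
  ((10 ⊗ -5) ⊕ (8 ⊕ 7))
((10 ⊗ -5) ⊕ (8 ⊕ 7)) = 5

Expand innermost to outermost. Recall ⊕ takes the minimum of its arguments and ⊗ takes their sum. Working out the expression ((10 ⊗ -5) ⊕ (8 ⊕ 7)) gives 5.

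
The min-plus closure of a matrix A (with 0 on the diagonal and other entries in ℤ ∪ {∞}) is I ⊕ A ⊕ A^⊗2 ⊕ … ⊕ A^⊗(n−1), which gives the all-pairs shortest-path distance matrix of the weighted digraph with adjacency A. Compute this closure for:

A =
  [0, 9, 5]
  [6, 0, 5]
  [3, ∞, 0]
Closure =
  [0, 9, 5]
  [6, 0, 5]
  [3, 12, 0]

This is the Floyd-Warshall all-pairs shortest-path computation. For each intermediate vertex k = 0, 1, …, 2, update dist[i][j] ← min(dist[i][j], dist[i][k] + dist[k][j]). The final matrix gives, for each (i, j), the minimum total weight of any directed path from i to j (possibly empty when i = j).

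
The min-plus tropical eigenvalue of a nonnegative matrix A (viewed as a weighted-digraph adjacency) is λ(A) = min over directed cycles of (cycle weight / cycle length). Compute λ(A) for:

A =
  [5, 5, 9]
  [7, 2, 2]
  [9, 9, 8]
λ(A) = 2

Enumerate directed cycles and compute their means (weight / length). Sample:
  cycle 0 → 0: weight = 5, length = 1, mean = 5/1 ≈ 5.000
  cycle 1 → 1: weight = 2, length = 1, mean = 2/1 ≈ 2.000
  cycle 2 → 2: weight = 8, length = 1, mean = 8/1 ≈ 8.000
  cycle 0 → 1 → 0: weight = 12, length = 2, mean = 12/2 ≈ 6.000
  cycle 0 → 2 → 0: weight = 18, length = 2, mean = 18/2 ≈ 9.000
  cycle 1 → 0 → 1: weight = 12, length = 2, mean = 12/2 ≈ 6.000
Minimum mean = 2.000, attained e.g. along the cycle 1 → 1 with weight 2 and length 1. So λ(A) = 2/1 = 2.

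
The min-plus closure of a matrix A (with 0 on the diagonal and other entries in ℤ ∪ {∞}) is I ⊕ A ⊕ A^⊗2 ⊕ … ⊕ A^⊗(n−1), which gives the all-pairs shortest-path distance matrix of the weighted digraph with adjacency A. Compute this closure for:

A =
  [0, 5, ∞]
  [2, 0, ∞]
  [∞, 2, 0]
Closure =
  [0, 5, ∞]
  [2, 0, ∞]
  [4, 2, 0]

This is the Floyd-Warshall all-pairs shortest-path computation. For each intermediate vertex k = 0, 1, …, 2, update dist[i][j] ← min(dist[i][j], dist[i][k] + dist[k][j]). The final matrix gives, for each (i, j), the minimum total weight of any directed path from i to j (possibly empty when i = j).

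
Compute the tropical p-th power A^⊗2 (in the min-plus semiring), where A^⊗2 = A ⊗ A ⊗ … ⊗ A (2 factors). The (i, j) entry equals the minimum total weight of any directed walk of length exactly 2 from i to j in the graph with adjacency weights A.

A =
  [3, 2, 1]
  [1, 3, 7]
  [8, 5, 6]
A^⊗2 =
  [3, 5, 4]
  [4, 3, 2]
  [6, 8, 9]

Each entry (A^⊗2)_ij equals the minimum over all length-2 walks i = v_0 → v_1 → … → v_2 = j of Σ_t A[v_t][v_{t+1}]. For example, for (i, j) = (0, 2) we minimise over 3 possible intermediate vertex sequences; the minimum is 4, attained along the walk 0 → 0 → 2.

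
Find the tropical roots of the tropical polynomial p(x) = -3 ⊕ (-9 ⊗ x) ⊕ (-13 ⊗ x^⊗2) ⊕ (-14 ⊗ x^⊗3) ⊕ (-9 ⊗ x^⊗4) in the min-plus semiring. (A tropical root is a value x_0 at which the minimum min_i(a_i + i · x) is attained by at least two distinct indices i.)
Roots: {-5, 1, 4, 6}

Each tropical root is a break point of the lower envelope of the lines y = a_i + i · x (there are 5 lines, with slopes 0, 1, ..., 4). Only the lines that attain the minimum somewhere contribute to roots; other lines are dominated. Here the surviving (envelope) indices are i = 4, i = 3, i = 2, i = 1, i = 0.
Intersections between consecutive envelope lines give the roots: for adjacent envelope indices i < j the intersection is x = (a_i − a_j) / (j − i). Reading off the sorted break points: {-5, 1, 4, 6}.
Verification: at each break x_0, at least two indices attain the minimum of min_i(a_i + i · x_0).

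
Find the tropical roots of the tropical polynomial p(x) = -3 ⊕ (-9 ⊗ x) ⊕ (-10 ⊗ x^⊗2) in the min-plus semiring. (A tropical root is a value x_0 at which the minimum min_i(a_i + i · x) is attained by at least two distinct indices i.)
Roots: {1, 6}

Each tropical root is a break point of the lower envelope of the lines y = a_i + i · x (there are 3 lines, with slopes 0, 1, ..., 2). Only the lines that attain the minimum somewhere contribute to roots; other lines are dominated. Here the surviving (envelope) indices are i = 2, i = 1, i = 0.
Intersections between consecutive envelope lines give the roots: for adjacent envelope indices i < j the intersection is x = (a_i − a_j) / (j − i). Reading off the sorted break points: {1, 6}.
Verification: at each break x_0, at least two indices attain the minimum of min_i(a_i + i · x_0).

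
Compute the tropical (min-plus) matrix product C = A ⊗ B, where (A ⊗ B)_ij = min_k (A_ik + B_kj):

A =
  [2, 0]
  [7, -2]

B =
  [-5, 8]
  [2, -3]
A ⊗ B =
  [-3, -3]
  [0, -5]

Apply the min-plus product entry-by-entry:
  C[0][0] = min over k of (A[0][0] + B[0][0] = 2 + -5 = -3, A[0][1] + B[1][0] = 0 + 2 = 2) = -3 (attained at k = 0)
  C[0][1] = min over k of (A[0][0] + B[0][1] = 2 + 8 = 10, A[0][1] + B[1][1] = 0 + -3 = -3) = -3 (attained at k = 1)
  C[1][0] = min over k of (A[1][0] + B[0][0] = 7 + -5 = 2, A[1][1] + B[1][0] = -2 + 2 = 0) = 0 (attained at k = 1)
  C[1][1] = min over k of (A[1][0] + B[0][1] = 7 + 8 = 15, A[1][1] + B[1][1] = -2 + -3 = -5) = -5 (attained at k = 1)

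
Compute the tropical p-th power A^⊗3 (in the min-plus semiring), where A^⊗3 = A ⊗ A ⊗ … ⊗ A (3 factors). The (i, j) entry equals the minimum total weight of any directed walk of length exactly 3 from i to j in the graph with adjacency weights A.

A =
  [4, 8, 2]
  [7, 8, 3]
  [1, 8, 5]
A^⊗3 =
  [7, 11, 5]
  [8, 12, 6]
  [4, 11, 7]

Each entry (A^⊗3)_ij equals the minimum over all length-3 walks i = v_0 → v_1 → … → v_3 = j of Σ_t A[v_t][v_{t+1}]. For example, for (i, j) = (0, 2) we minimise over 9 possible intermediate vertex sequences; the minimum is 5, attained along the walk 0 → 2 → 0 → 2.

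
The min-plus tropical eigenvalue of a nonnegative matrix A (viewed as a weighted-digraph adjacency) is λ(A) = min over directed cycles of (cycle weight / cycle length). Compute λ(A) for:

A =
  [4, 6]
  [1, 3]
λ(A) = 3

Enumerate directed cycles and compute their means (weight / length). Sample:
  cycle 0 → 0: weight = 4, length = 1, mean = 4/1 ≈ 4.000
  cycle 1 → 1: weight = 3, length = 1, mean = 3/1 ≈ 3.000
  cycle 0 → 1 → 0: weight = 7, length = 2, mean = 7/2 ≈ 3.500
  cycle 1 → 0 → 1: weight = 7, length = 2, mean = 7/2 ≈ 3.500
Minimum mean = 3.000, attained e.g. along the cycle 1 → 1 with weight 3 and length 1. So λ(A) = 3/1 = 3.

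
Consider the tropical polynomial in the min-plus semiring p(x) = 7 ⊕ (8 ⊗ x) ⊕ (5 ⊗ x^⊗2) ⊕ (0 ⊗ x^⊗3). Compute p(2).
p(2) = 6

A tropical monomial a ⊗ x^⊗i evaluates to a + i · x. Evaluating each term at x = 2:
  Term 0 contributes 7 + 0 · 2 = 7
  Term 1 contributes 8 + 1 · 2 = 10
  Term 2 contributes 5 + 2 · 2 = 9
  Term 3 contributes 0 + 3 · 2 = 6
p(2) = ⊕ of these = min[7, 10, 9, 6] = 6.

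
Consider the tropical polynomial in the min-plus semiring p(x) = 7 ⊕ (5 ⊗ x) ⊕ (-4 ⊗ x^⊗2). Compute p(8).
p(8) = 7

A tropical monomial a ⊗ x^⊗i evaluates to a + i · x. Evaluating each term at x = 8:
  Term 0 contributes 7 + 0 · 8 = 7
  Term 1 contributes 5 + 1 · 8 = 13
  Term 2 contributes -4 + 2 · 8 = 12
p(8) = ⊕ of these = min[7, 13, 12] = 7.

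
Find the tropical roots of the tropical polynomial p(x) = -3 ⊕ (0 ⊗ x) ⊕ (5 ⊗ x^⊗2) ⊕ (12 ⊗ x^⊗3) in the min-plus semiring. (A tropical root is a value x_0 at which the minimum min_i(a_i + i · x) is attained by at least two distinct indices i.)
Roots: {-7, -5, -3}

Each tropical root is a break point of the lower envelope of the lines y = a_i + i · x (there are 4 lines, with slopes 0, 1, ..., 3). Only the lines that attain the minimum somewhere contribute to roots; other lines are dominated. Here the surviving (envelope) indices are i = 3, i = 2, i = 1, i = 0.
Intersections between consecutive envelope lines give the roots: for adjacent envelope indices i < j the intersection is x = (a_i − a_j) / (j − i). Reading off the sorted break points: {-7, -5, -3}.
Verification: at each break x_0, at least two indices attain the minimum of min_i(a_i + i · x_0).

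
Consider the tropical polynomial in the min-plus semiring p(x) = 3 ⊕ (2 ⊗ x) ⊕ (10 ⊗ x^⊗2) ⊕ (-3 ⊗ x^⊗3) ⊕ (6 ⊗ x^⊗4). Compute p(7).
p(7) = 3

A tropical monomial a ⊗ x^⊗i evaluates to a + i · x. Evaluating each term at x = 7:
  Term 0 contributes 3 + 0 · 7 = 3
  Term 1 contributes 2 + 1 · 7 = 9
  Term 2 contributes 10 + 2 · 7 = 24
  Term 3 contributes -3 + 3 · 7 = 18
  Term 4 contributes 6 + 4 · 7 = 34
p(7) = ⊕ of these = min[3, 9, 24, 18, 34] = 3.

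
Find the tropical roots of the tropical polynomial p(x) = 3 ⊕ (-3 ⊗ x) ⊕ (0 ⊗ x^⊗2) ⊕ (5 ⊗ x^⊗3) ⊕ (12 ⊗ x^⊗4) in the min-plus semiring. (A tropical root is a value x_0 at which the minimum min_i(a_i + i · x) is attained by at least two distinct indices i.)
Roots: {-7, -5, -3, 6}

Each tropical root is a break point of the lower envelope of the lines y = a_i + i · x (there are 5 lines, with slopes 0, 1, ..., 4). Only the lines that attain the minimum somewhere contribute to roots; other lines are dominated. Here the surviving (envelope) indices are i = 4, i = 3, i = 2, i = 1, i = 0.
Intersections between consecutive envelope lines give the roots: for adjacent envelope indices i < j the intersection is x = (a_i − a_j) / (j − i). Reading off the sorted break points: {-7, -5, -3, 6}.
Verification: at each break x_0, at least two indices attain the minimum of min_i(a_i + i · x_0).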